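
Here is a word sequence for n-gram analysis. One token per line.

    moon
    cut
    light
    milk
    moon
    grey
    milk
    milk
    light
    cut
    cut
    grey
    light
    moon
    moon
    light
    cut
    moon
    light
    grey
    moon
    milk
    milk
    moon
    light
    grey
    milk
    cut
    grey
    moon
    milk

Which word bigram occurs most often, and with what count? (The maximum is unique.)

Bigram frequencies (highest first):
  moon light: 3
  milk moon: 2
  grey milk: 2
  milk milk: 2
  light cut: 2
  cut grey: 2
  … (14 more, each ≤ 2)

"moon light", 3 times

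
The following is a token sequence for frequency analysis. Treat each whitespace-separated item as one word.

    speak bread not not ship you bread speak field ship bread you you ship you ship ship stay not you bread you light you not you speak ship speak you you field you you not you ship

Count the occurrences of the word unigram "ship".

Scanning the 37 tokens for "ship":
  position 5: ship
  position 10: ship
  position 14: ship
  position 16: ship
  position 17: ship
  position 28: ship
  position 37: ship

7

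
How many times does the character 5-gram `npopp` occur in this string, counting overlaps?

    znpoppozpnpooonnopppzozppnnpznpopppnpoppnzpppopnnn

Sliding a length-5 window over the 50 characters (46 positions):
  position 2–6: npopp
  position 30–34: npopp
  position 36–40: npopp

3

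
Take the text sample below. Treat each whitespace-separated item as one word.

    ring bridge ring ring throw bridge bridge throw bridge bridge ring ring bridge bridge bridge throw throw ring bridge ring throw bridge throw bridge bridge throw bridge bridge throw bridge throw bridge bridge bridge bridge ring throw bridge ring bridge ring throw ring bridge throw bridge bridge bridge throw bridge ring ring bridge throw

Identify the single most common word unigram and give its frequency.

Unigram frequencies (highest first):
  bridge: 27
  throw: 14
  ring: 13

"bridge", 27 times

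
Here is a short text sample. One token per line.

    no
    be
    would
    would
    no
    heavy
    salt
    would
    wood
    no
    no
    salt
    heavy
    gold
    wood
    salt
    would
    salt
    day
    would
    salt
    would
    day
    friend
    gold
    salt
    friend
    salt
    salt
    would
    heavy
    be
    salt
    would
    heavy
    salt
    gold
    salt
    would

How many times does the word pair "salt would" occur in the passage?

Scanning the 38 overlapping bigram windows for "salt would":
  position 7–8: salt would
  position 16–17: salt would
  position 21–22: salt would
  position 29–30: salt would
  position 33–34: salt would
  position 38–39: salt would

6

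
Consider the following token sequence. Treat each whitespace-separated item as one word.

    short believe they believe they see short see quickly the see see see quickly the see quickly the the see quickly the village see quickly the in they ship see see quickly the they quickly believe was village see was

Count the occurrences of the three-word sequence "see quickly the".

6

Scanning the 38 overlapping trigram windows for "see quickly the":
  position 8–10: see quickly the
  position 13–15: see quickly the
  position 16–18: see quickly the
  position 20–22: see quickly the
  position 24–26: see quickly the
  position 31–33: see quickly the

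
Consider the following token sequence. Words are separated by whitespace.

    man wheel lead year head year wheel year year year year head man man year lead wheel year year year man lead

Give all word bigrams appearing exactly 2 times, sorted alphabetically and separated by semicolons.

wheel year; year head

Bigram counts meeting the condition (exactly 2 times):
  wheel year: 2
  year head: 2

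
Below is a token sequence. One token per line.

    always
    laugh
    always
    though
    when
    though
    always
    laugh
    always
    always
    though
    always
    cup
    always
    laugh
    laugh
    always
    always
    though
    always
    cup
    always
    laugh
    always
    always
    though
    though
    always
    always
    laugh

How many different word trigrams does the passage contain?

18

30 tokens → 28 trigram windows in total.
Repeated trigrams (each contributes count−1 duplicates):
  always always though: 3
  always laugh always: 3
  laugh always always: 3
  always cup always: 2
  always though always: 2
  cup always laugh: 2
  though always cup: 2
10 duplicate windows → 28 − 10 = 18 distinct.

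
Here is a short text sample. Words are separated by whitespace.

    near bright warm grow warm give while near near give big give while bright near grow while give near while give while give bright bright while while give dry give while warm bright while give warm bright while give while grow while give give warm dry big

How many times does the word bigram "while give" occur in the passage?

7

Scanning the 46 overlapping bigram windows for "while give":
  position 17–18: while give
  position 20–21: while give
  position 22–23: while give
  position 27–28: while give
  position 34–35: while give
  position 38–39: while give
  position 42–43: while give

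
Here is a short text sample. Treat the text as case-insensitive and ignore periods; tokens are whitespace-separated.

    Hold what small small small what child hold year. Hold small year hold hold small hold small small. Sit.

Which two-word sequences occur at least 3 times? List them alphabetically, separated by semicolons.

Bigram counts meeting the condition (at least 3 times):
  hold small: 3
  small small: 3

hold small; small small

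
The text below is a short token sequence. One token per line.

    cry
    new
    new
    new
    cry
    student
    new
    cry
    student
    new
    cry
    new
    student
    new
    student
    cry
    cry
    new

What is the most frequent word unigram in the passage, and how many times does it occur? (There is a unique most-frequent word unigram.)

Unigram frequencies (highest first):
  new: 8
  cry: 6
  student: 4

"new", 8 times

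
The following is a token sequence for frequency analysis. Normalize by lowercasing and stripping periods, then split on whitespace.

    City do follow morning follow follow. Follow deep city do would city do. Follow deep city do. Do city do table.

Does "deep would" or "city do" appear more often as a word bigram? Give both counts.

"deep would": 0 occurrences
"city do": 5 occurrences

"city do" (5 vs 0)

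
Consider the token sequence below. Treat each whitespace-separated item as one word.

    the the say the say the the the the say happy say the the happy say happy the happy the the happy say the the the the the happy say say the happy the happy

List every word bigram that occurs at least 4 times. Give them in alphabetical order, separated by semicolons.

happy say; say the; the happy; the the

Bigram counts meeting the condition (at least 4 times):
  happy say: 4
  say the: 5
  the happy: 6
  the the: 10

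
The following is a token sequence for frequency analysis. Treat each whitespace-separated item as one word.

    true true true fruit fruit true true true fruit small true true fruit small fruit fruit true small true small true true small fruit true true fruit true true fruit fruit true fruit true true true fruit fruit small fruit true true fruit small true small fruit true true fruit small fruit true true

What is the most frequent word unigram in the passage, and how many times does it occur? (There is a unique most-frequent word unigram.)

Unigram frequencies (highest first):
  true: 27
  fruit: 18
  small: 9

"true", 27 times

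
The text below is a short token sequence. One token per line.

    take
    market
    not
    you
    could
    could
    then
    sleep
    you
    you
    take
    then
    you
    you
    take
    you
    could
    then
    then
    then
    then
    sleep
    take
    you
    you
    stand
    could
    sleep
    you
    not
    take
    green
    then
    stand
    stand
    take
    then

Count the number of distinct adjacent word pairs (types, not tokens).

25

37 tokens → 36 bigram windows in total.
Repeated bigrams (each contributes count−1 duplicates):
  then then: 3
  you you: 3
  could then: 2
  sleep you: 2
  take then: 2
  take you: 2
  then sleep: 2
  you could: 2
  … (1 more repeated)
11 duplicate windows → 36 − 11 = 25 distinct.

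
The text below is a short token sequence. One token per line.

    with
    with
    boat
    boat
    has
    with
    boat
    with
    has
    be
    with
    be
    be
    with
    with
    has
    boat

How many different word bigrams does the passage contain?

17 tokens → 16 bigram windows in total.
Repeated bigrams (each contributes count−1 duplicates):
  be with: 2
  with boat: 2
  with has: 2
  with with: 2
4 duplicate windows → 16 − 4 = 12 distinct.

12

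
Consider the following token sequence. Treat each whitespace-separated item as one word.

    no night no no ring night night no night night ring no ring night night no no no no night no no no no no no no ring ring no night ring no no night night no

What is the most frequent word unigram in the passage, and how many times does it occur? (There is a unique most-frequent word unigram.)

Unigram frequencies (highest first):
  no: 20
  night: 11
  ring: 6

"no", 20 times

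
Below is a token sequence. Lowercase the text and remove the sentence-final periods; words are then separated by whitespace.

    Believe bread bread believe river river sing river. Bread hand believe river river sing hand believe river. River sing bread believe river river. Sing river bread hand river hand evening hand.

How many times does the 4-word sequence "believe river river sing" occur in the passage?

4

Scanning the 28 overlapping 4-gram windows for "believe river river sing":
  position 4–7: believe river river sing
  position 11–14: believe river river sing
  position 16–19: believe river river sing
  position 21–24: believe river river sing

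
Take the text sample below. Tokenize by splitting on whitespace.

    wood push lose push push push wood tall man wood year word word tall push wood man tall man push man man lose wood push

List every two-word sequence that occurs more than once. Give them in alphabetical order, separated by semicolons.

Bigram counts meeting the condition (more than once):
  push push: 2
  push wood: 2
  tall man: 2
  wood push: 2

push push; push wood; tall man; wood push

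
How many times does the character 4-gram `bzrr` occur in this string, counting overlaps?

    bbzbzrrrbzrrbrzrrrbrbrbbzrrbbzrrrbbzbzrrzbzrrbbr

Sliding a length-4 window over the 48 characters (45 positions):
  position 4–7: bzrr
  position 9–12: bzrr
  position 24–27: bzrr
  position 29–32: bzrr
  position 37–40: bzrr
  position 42–45: bzrr

6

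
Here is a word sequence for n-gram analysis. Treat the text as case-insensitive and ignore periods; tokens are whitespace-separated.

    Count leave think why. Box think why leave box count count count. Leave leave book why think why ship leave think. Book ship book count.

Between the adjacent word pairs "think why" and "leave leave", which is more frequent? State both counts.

"think why" (3 vs 1)

"think why": 3 occurrences
"leave leave": 1 occurrence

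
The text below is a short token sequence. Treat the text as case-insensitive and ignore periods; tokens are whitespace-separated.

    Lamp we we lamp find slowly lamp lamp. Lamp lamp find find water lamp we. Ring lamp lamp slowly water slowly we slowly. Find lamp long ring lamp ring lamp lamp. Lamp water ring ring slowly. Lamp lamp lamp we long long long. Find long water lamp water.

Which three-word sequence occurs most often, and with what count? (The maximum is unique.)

Trigram frequencies (highest first):
  lamp lamp lamp: 4
  slowly lamp lamp: 2
  ring lamp lamp: 2
  lamp we we: 1
  we we lamp: 1
  we lamp find: 1
  … (35 more, each ≤ 1)

"lamp lamp lamp", 4 times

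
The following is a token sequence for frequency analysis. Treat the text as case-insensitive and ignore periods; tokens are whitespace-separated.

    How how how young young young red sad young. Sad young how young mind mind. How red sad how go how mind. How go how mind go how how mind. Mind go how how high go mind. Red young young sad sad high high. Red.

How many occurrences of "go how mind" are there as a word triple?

Scanning the 43 overlapping trigram windows for "go how mind":
  position 20–22: go how mind
  position 24–26: go how mind

2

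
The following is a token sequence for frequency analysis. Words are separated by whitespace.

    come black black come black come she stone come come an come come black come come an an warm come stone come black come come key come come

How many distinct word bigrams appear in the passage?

15

28 tokens → 27 bigram windows in total.
Repeated bigrams (each contributes count−1 duplicates):
  come come: 5
  black come: 4
  come black: 4
  come an: 2
  stone come: 2
12 duplicate windows → 27 − 12 = 15 distinct.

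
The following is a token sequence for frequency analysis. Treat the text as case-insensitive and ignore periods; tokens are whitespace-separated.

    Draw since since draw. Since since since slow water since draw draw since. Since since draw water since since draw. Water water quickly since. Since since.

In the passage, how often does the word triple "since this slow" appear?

0

Scanning the 24 overlapping trigram windows for "since this slow":
  (none found)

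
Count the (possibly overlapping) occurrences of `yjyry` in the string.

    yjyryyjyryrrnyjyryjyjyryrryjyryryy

5

Sliding a length-5 window over the 34 characters (30 positions):
  position 1–5: yjyry
  position 6–10: yjyry
  position 14–18: yjyry
  position 20–24: yjyry
  position 27–31: yjyry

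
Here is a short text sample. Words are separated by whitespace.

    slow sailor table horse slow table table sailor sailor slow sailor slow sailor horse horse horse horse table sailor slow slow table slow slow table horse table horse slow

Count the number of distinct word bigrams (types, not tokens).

14

29 tokens → 28 bigram windows in total.
Repeated bigrams (each contributes count−1 duplicates):
  horse horse: 3
  sailor slow: 3
  slow sailor: 3
  slow table: 3
  table horse: 3
  horse slow: 2
  horse table: 2
  slow slow: 2
  … (1 more repeated)
14 duplicate windows → 28 − 14 = 14 distinct.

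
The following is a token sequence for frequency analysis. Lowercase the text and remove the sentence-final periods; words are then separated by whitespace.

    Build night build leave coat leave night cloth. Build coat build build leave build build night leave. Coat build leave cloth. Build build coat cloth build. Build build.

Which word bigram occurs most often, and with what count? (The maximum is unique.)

"build build", 5 times

Bigram frequencies (highest first):
  build build: 5
  build leave: 3
  cloth build: 3
  build night: 2
  leave coat: 2
  build coat: 2
  … (9 more, each ≤ 2)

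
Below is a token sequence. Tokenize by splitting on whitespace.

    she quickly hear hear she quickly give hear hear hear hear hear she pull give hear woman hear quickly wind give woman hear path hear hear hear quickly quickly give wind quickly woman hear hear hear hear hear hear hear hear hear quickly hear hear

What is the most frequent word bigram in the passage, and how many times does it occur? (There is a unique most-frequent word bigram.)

"hear hear", 16 times

Bigram frequencies (highest first):
  hear hear: 16
  woman hear: 3
  hear quickly: 3
  she quickly: 2
  quickly hear: 2
  hear she: 2
  … (14 more, each ≤ 2)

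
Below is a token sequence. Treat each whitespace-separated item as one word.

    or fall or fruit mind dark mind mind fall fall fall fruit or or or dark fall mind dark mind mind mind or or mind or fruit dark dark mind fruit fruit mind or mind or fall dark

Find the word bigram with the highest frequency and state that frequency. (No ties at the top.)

"mind or", 4 times

Bigram frequencies (highest first):
  mind or: 4
  dark mind: 3
  mind mind: 3
  or or: 3
  or fall: 2
  or fruit: 2
  … (16 more, each ≤ 2)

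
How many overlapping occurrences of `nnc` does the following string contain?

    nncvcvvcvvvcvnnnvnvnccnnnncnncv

Sliding a length-3 window over the 31 characters (29 positions):
  position 1–3: nnc
  position 25–27: nnc
  position 28–30: nnc

3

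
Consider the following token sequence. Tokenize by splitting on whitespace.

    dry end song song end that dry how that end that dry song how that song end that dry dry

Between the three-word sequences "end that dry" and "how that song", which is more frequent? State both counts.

"end that dry" (3 vs 1)

"end that dry": 3 occurrences
"how that song": 1 occurrence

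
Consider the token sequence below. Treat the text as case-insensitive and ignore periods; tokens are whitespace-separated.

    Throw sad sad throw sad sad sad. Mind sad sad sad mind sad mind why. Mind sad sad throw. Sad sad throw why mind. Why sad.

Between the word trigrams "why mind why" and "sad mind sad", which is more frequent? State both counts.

"why mind why": 1 occurrence
"sad mind sad": 2 occurrences

"sad mind sad" (2 vs 1)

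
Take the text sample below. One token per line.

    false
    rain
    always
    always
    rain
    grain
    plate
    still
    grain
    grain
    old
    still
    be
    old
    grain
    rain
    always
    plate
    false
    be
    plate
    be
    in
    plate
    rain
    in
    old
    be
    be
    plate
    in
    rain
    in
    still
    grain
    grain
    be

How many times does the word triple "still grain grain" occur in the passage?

Scanning the 35 overlapping trigram windows for "still grain grain":
  position 8–10: still grain grain
  position 34–36: still grain grain

2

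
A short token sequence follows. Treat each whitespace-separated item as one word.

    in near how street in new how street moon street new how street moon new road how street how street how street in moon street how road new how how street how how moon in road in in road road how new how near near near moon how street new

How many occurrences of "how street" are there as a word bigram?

8

Scanning the 49 overlapping bigram windows for "how street":
  position 3–4: how street
  position 7–8: how street
  position 12–13: how street
  position 17–18: how street
  position 19–20: how street
  position 21–22: how street
  position 30–31: how street
  position 48–49: how street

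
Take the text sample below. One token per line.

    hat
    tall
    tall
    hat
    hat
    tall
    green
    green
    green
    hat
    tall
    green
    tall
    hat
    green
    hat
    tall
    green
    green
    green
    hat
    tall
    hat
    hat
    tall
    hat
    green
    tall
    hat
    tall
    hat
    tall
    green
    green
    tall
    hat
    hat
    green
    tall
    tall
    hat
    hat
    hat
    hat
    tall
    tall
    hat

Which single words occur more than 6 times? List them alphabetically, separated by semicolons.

green; hat; tall

Unigram counts meeting the condition (more than 6 times):
  green: 12
  hat: 19
  tall: 16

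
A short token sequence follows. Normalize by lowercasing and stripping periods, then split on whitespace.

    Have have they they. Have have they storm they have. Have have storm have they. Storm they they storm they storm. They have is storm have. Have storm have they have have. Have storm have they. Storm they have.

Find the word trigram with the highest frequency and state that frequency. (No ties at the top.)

"they storm they", 5 times

Trigram frequencies (highest first):
  they storm they: 5
  they have have: 3
  have they storm: 3
  storm they have: 3
  have have storm: 3
  have storm have: 3
  … (13 more, each ≤ 3)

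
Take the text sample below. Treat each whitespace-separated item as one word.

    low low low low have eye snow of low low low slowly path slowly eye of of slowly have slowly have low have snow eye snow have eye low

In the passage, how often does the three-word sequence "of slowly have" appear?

1

Scanning the 27 overlapping trigram windows for "of slowly have":
  position 17–19: of slowly have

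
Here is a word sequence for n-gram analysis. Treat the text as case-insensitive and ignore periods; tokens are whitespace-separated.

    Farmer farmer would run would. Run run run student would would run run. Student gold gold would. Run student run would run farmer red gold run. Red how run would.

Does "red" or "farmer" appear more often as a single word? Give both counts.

"farmer" (3 vs 2)

"red": 2 occurrences
"farmer": 3 occurrences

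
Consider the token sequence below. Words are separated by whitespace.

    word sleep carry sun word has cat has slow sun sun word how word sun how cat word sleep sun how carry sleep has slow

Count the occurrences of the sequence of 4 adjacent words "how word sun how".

1

Scanning the 22 overlapping 4-gram windows for "how word sun how":
  position 13–16: how word sun how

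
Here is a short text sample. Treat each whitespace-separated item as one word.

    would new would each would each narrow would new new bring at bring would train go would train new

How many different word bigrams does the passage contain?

15

19 tokens → 18 bigram windows in total.
Repeated bigrams (each contributes count−1 duplicates):
  would each: 2
  would new: 2
  would train: 2
3 duplicate windows → 18 − 3 = 15 distinct.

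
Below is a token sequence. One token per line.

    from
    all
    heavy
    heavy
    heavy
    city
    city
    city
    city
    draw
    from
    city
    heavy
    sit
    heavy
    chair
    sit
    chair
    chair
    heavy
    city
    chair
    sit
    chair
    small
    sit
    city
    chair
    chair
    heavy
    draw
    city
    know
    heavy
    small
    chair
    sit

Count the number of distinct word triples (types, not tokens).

32

37 tokens → 35 trigram windows in total.
Repeated trigrams (each contributes count−1 duplicates):
  chair chair heavy: 2
  chair sit chair: 2
  city city city: 2
3 duplicate windows → 35 − 3 = 32 distinct.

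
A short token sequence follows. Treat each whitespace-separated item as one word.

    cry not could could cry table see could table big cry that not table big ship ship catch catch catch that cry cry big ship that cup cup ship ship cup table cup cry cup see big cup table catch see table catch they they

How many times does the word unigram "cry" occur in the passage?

6

Scanning the 45 tokens for "cry":
  position 1: cry
  position 5: cry
  position 11: cry
  position 22: cry
  position 23: cry
  position 34: cry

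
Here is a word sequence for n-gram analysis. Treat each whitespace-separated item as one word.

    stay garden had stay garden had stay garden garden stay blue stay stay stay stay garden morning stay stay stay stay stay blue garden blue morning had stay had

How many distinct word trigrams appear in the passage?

29 tokens → 27 trigram windows in total.
Repeated trigrams (each contributes count−1 duplicates):
  stay stay stay: 5
  garden had stay: 2
  had stay garden: 2
  stay garden had: 2
7 duplicate windows → 27 − 7 = 20 distinct.

20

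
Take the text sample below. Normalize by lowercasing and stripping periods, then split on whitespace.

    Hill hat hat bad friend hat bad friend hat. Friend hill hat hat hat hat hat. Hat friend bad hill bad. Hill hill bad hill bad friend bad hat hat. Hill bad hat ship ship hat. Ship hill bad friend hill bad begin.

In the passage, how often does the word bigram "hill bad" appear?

6

Scanning the 42 overlapping bigram windows for "hill bad":
  position 20–21: hill bad
  position 23–24: hill bad
  position 25–26: hill bad
  position 31–32: hill bad
  position 38–39: hill bad
  position 41–42: hill bad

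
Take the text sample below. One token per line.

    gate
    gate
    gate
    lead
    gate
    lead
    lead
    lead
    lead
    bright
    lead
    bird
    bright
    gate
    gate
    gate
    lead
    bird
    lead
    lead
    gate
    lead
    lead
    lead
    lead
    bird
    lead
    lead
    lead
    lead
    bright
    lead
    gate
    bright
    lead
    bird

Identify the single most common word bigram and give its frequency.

"lead lead", 10 times

Bigram frequencies (highest first):
  lead lead: 10
  gate gate: 4
  gate lead: 4
  lead bird: 4
  lead gate: 3
  bright lead: 3
  … (5 more, each ≤ 2)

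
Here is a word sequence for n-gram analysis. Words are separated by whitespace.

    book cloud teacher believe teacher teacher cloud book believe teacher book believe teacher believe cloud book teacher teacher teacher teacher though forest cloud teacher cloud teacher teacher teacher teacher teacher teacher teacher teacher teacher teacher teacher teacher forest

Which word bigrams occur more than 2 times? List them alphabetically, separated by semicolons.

believe teacher; cloud teacher; teacher teacher

Bigram counts meeting the condition (more than 2 times):
  believe teacher: 3
  cloud teacher: 3
  teacher teacher: 15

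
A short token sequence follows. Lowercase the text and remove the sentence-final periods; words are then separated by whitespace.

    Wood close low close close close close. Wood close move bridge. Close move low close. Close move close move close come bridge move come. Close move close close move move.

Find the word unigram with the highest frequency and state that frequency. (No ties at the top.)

"close", 14 times

Unigram frequencies (highest first):
  close: 14
  move: 8
  wood: 2
  low: 2
  bridge: 2
  come: 2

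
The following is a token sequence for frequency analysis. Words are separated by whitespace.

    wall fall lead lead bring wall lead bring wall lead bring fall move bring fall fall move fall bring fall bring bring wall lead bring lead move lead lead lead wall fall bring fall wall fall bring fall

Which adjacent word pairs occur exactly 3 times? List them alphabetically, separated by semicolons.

bring wall; lead lead; wall fall; wall lead

Bigram counts meeting the condition (exactly 3 times):
  bring wall: 3
  lead lead: 3
  wall fall: 3
  wall lead: 3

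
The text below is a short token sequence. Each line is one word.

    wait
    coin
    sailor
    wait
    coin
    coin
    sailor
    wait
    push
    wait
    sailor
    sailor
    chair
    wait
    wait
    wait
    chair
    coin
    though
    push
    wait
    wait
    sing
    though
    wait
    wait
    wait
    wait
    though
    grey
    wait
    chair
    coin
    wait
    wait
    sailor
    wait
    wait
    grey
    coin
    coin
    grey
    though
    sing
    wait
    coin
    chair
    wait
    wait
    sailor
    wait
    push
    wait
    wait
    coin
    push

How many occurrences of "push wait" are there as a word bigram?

Scanning the 55 overlapping bigram windows for "push wait":
  position 9–10: push wait
  position 20–21: push wait
  position 52–53: push wait

3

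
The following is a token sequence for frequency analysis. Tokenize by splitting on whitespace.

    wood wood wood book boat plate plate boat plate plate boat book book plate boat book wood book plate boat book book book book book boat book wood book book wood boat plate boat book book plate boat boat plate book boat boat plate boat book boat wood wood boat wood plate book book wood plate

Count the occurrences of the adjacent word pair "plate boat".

7

Scanning the 55 overlapping bigram windows for "plate boat":
  position 7–8: plate boat
  position 10–11: plate boat
  position 14–15: plate boat
  position 19–20: plate boat
  position 33–34: plate boat
  position 37–38: plate boat
  position 44–45: plate boat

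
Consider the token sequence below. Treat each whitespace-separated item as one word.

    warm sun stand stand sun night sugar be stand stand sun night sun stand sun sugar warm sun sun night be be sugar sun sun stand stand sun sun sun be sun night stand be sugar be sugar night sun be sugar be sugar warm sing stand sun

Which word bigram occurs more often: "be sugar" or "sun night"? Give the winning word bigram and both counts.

"be sugar": 5 occurrences
"sun night": 4 occurrences

"be sugar" (5 vs 4)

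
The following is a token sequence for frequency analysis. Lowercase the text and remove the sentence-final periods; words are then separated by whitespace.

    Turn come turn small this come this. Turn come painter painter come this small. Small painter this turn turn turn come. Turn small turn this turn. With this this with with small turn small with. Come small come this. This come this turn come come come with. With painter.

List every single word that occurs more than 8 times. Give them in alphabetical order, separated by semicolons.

come; this; turn

Unigram counts meeting the condition (more than 8 times):
  come: 11
  this: 10
  turn: 11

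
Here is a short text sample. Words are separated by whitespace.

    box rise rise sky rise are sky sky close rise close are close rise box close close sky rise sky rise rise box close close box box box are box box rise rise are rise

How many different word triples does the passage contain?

35 tokens → 33 trigram windows in total.
Repeated trigrams (each contributes count−1 duplicates):
  box close close: 2
  box rise rise: 2
  rise box close: 2
  rise sky rise: 2
4 duplicate windows → 33 − 4 = 29 distinct.

29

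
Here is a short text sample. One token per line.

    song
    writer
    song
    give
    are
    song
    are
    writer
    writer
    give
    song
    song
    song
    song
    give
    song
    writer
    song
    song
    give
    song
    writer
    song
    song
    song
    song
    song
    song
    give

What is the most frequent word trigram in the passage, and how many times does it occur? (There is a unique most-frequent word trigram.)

"song song song", 6 times

Trigram frequencies (highest first):
  song song song: 6
  song writer song: 3
  song song give: 3
  song give song: 2
  give song writer: 2
  writer song song: 2
  … (9 more, each ≤ 1)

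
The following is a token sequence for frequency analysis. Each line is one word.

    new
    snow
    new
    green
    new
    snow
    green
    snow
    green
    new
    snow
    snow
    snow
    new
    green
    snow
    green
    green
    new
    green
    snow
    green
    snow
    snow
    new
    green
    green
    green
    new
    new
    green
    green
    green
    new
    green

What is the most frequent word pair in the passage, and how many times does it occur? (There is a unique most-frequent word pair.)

"new green", 6 times

Bigram frequencies (highest first):
  new green: 6
  green new: 5
  green green: 5
  snow green: 4
  green snow: 4
  new snow: 3
  … (3 more, each ≤ 3)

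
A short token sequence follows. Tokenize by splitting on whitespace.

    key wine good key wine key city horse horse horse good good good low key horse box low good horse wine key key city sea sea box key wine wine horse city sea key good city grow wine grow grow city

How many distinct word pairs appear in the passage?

41 tokens → 40 bigram windows in total.
Repeated bigrams (each contributes count−1 duplicates):
  key wine: 3
  city sea: 2
  good good: 2
  horse horse: 2
  key city: 2
  wine key: 2
7 duplicate windows → 40 − 7 = 33 distinct.

33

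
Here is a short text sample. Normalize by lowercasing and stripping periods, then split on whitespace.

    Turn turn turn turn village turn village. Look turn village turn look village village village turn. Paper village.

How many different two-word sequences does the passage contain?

18 tokens → 17 bigram windows in total.
Repeated bigrams (each contributes count−1 duplicates):
  turn turn: 3
  turn village: 3
  village turn: 3
  village village: 2
7 duplicate windows → 17 − 7 = 10 distinct.

10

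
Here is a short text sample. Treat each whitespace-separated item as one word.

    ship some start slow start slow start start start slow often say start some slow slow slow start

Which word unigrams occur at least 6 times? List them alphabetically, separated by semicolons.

Unigram counts meeting the condition (at least 6 times):
  slow: 6
  start: 7

slow; start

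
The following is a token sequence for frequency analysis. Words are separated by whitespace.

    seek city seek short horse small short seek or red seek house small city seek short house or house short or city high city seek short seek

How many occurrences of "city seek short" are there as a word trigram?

Scanning the 25 overlapping trigram windows for "city seek short":
  position 2–4: city seek short
  position 14–16: city seek short
  position 24–26: city seek short

3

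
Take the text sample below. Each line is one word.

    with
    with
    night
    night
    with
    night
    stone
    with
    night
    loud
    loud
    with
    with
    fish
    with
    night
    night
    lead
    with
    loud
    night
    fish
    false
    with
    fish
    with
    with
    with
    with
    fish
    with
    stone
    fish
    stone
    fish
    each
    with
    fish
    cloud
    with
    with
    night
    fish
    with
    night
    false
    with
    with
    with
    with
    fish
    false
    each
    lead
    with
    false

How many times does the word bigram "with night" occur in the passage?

Scanning the 55 overlapping bigram windows for "with night":
  position 2–3: with night
  position 5–6: with night
  position 8–9: with night
  position 15–16: with night
  position 41–42: with night
  position 44–45: with night

6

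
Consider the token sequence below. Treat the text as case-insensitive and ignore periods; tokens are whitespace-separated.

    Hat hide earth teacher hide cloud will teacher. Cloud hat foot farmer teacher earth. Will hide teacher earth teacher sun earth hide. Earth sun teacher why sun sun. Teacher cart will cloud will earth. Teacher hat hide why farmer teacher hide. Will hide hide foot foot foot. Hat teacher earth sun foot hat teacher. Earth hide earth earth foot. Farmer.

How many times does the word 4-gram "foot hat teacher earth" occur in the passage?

2

Scanning the 57 overlapping 4-gram windows for "foot hat teacher earth":
  position 47–50: foot hat teacher earth
  position 52–55: foot hat teacher earth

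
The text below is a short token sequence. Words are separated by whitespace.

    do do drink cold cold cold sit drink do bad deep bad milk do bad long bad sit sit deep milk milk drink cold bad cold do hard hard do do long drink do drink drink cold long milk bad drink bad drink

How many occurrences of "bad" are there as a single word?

7

Scanning the 43 tokens for "bad":
  position 10: bad
  position 12: bad
  position 15: bad
  position 17: bad
  position 25: bad
  position 40: bad
  position 42: bad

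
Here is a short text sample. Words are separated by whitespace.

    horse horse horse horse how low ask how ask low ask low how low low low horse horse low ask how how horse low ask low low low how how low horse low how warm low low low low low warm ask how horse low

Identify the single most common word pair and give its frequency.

"low low", 8 times

Bigram frequencies (highest first):
  low low: 8
  horse horse: 4
  low ask: 4
  horse low: 4
  how low: 3
  ask how: 3
  … (11 more, each ≤ 3)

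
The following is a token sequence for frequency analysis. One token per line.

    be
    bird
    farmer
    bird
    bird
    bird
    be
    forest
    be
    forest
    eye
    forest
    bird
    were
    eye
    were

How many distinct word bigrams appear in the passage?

13

16 tokens → 15 bigram windows in total.
Repeated bigrams (each contributes count−1 duplicates):
  be forest: 2
  bird bird: 2
2 duplicate windows → 15 − 2 = 13 distinct.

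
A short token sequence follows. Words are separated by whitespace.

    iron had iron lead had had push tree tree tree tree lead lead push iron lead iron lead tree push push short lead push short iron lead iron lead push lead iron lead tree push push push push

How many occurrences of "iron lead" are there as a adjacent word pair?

6

Scanning the 37 overlapping bigram windows for "iron lead":
  position 3–4: iron lead
  position 15–16: iron lead
  position 17–18: iron lead
  position 26–27: iron lead
  position 28–29: iron lead
  position 32–33: iron lead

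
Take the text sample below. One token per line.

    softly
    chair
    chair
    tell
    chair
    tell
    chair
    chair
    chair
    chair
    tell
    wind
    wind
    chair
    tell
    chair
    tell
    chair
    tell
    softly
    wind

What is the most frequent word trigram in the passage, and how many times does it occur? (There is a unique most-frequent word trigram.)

"chair tell chair", 4 times

Trigram frequencies (highest first):
  chair tell chair: 4
  tell chair tell: 3
  chair chair tell: 2
  chair chair chair: 2
  softly chair chair: 1
  tell chair chair: 1
  … (6 more, each ≤ 1)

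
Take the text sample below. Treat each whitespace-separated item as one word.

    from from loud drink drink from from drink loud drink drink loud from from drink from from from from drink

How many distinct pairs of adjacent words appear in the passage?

8

20 tokens → 19 bigram windows in total.
Repeated bigrams (each contributes count−1 duplicates):
  from from: 6
  from drink: 3
  drink drink: 2
  drink from: 2
  drink loud: 2
  loud drink: 2
11 duplicate windows → 19 − 11 = 8 distinct.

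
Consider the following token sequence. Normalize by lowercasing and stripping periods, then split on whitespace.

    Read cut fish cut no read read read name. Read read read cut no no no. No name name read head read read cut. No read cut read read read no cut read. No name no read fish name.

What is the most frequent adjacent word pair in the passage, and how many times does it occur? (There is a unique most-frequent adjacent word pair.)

Bigram frequencies (highest first):
  read read: 7
  read cut: 4
  cut no: 3
  no read: 3
  no no: 3
  name read: 2
  … (13 more, each ≤ 2)

"read read", 7 times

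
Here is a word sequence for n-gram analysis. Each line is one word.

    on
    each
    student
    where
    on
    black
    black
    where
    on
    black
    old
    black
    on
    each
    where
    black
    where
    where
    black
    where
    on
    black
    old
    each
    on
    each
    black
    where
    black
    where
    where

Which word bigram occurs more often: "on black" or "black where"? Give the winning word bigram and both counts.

"black where" (5 vs 3)

"on black": 3 occurrences
"black where": 5 occurrences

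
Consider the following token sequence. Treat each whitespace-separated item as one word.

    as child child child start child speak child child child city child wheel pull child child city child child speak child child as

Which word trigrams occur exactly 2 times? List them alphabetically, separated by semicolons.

child child child; child child city; child city child; child speak child; speak child child

Trigram counts meeting the condition (exactly 2 times):
  child child child: 2
  child child city: 2
  child city child: 2
  child speak child: 2
  speak child child: 2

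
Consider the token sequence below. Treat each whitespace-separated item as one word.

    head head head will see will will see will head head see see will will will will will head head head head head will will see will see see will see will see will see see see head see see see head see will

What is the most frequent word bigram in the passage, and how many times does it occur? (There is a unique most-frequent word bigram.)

Bigram frequencies (highest first):
  see will: 8
  head head: 7
  will see: 7
  will will: 6
  see see: 6
  head see: 3
  … (3 more, each ≤ 2)

"see will", 8 times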